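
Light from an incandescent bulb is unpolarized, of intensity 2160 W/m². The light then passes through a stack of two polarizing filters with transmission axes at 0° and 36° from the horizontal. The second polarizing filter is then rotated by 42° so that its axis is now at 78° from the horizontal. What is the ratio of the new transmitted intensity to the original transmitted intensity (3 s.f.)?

I_new/I_old ≈ 0.0660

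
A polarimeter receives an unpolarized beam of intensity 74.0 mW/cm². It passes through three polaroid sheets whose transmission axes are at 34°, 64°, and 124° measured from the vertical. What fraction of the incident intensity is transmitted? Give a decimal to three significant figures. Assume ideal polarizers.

I/I₀ ≈ 0.0938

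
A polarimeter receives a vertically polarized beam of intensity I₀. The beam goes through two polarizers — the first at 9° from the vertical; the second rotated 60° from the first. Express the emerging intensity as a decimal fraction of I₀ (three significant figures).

≈ 0.244 I₀

I₁ = I₀ cos²(9° − 0°) = I₀ cos²(9°) = 0.9755 I₀.
I₂ = I₁ cos²(60°) = 0.9755 · 0.25 I₀ = 0.2439 I₀.
Transmitted fraction = 0.2439.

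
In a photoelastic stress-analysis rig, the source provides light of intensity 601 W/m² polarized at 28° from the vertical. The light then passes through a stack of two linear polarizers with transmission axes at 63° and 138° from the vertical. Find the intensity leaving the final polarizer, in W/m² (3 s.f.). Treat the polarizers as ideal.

I ≈ 27.0 W/m²

I₁ = 601 W/m² · cos²(35°) = 403.3 W/m².
I₂ = I₁ · cos²(75°) = 403.3 · 0.06699 = 27.01 W/m².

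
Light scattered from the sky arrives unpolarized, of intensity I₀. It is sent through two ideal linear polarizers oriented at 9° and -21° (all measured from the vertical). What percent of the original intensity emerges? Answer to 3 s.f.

Unpolarized light through the first polarizer → I₁ = ½ I₀, now polarized at 9°.
I₂ = I₁ cos²(-21° − 9°) = 0.5 I₀ · cos²(30°) = 0.375 I₀.
That is 37.5% of the incident intensity.

≈ 37.5%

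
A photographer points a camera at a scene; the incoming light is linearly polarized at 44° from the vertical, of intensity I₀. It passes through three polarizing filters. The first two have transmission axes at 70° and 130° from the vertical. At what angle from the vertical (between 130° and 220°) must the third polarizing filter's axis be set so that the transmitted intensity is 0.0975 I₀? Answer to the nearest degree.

θ ≈ 176°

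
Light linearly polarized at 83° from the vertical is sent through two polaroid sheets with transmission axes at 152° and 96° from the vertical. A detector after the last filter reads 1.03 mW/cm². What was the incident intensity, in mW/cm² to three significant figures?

I₀ ≈ 25.6 mW/cm²

By Malus's law, I₁ = I₀ cos²(152° − 83°) = I₀ cos²(69°) = 0.1284 I₀.
I₂ = I₁ cos²(96° − 152°) = 0.1284 I₀ · cos²(56°) = 0.04016 I₀.
So 1.03 mW/cm² = 0.04016 I₀, giving I₀ = 1.03/0.04016 = 25.65 mW/cm².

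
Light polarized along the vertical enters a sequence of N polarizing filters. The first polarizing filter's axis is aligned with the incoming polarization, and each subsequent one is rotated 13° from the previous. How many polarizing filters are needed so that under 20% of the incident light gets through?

First polarizer is aligned with the polarization: full transmission.
Each further stage multiplies by cos²(13°) = 0.9494.
After N polarizers: T = 0.9494^(N−1). Require T < 0.20 ⇒ N−1 > ln(0.20)/ln(0.9494) = 30.99, so N−1 ≥ 31 and N = 32.
Check: N=32 gives T = 0.1999 < 0.20; N=31 gives T = 0.2106.

N = 32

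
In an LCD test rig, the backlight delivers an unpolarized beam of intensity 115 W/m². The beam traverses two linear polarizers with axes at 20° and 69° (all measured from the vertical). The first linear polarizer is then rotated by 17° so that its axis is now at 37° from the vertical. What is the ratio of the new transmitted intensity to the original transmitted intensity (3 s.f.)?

I_new/I_old ≈ 1.67

Before rotation:
Unpolarized light through the first polarizer → I₁ = ½ I₀, now polarized at 20°.
I₂ = I₁ cos²(69° − 20°) = 0.5 I₀ · cos²(49°) = 0.2152 I₀.
After rotation:
Unpolarized light through the first polarizer → I₁ = ½ I₀, now polarized at 37°.
I₂ = I₁ cos²(69° − 37°) = 0.5 I₀ · cos²(32°) = 0.3596 I₀.
Ratio = 0.3596 / 0.2152 = 1.671.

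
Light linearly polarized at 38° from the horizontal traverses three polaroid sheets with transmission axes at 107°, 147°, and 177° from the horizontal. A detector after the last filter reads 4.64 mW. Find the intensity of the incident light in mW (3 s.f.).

I₁ = I₀ cos²(107° − 38°) = I₀ cos²(69°) = 0.1284 I₀.
I₂ = I₁ cos²(147° − 107°) = 0.1284 I₀ · cos²(40°) = 0.07536 I₀.
I₃ = I₂ cos²(177° − 147°) = 0.07536 I₀ · cos²(30°) = 0.05652 I₀.
So 4.64 mW = 0.05652 I₀, giving I₀ = 4.64/0.05652 = 82.09 mW.

I₀ ≈ 82.1 mW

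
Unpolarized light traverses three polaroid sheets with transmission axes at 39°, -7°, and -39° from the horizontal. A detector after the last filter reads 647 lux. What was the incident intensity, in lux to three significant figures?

I₀ ≈ 3730 lux

Unpolarized light through the first polarizer → I₁ = ½ I₀, now polarized at 39°.
I₂ = I₁ cos²(-7° − 39°) = 0.5 I₀ · cos²(46°) = 0.2413 I₀.
I₃ = I₂ cos²(-39° + 7°) = 0.2413 I₀ · cos²(32°) = 0.1735 I₀.
So 647 lux = 0.1735 I₀, giving I₀ = 647/0.1735 = 3729 lux.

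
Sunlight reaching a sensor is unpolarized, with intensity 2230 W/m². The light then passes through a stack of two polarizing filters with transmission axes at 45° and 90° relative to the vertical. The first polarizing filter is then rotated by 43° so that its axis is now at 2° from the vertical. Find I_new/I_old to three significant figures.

Before rotation:
Unpolarized light through the first polarizer → I₁ = ½ I₀, now polarized at 45°.
I₂ = I₁ cos²(90° − 45°) = 0.5 I₀ · cos²(45°) = 0.25 I₀.
After rotation:
Unpolarized light through the first polarizer → I₁ = ½ I₀, now polarized at 2°.
I₂ = I₁ cos²(90° − 2°) = 0.5 I₀ · cos²(88°) = 0.000609 I₀.
Ratio = 0.000609 / 0.25 = 0.002436.

I_new/I_old ≈ 0.00244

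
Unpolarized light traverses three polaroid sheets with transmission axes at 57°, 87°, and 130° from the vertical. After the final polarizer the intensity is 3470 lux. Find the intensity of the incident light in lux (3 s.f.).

Unpolarized light through the first polarizer → I₁ = ½ I₀, now polarized at 57°.
I₂ = I₁ cos²(87° − 57°) = 0.5 I₀ · cos²(30°) = 0.375 I₀.
I₃ = I₂ cos²(130° − 87°) = 0.375 I₀ · cos²(43°) = 0.2006 I₀.
So 3470 lux = 0.2006 I₀, giving I₀ = 3470/0.2006 = 1.73e+04 lux.

I₀ ≈ 1.73e4 lux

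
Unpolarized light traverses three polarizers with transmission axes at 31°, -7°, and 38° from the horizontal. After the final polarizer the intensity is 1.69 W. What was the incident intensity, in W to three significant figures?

I₀ ≈ 10.9 W

Unpolarized light through the first polarizer → I₁ = ½ I₀, now polarized at 31°.
I₂ = I₁ cos²(-7° − 31°) = 0.5 I₀ · cos²(38°) = 0.3105 I₀.
I₃ = I₂ cos²(38° + 7°) = 0.3105 I₀ · cos²(45°) = 0.1552 I₀.
So 1.69 W = 0.1552 I₀, giving I₀ = 1.69/0.1552 = 10.89 W.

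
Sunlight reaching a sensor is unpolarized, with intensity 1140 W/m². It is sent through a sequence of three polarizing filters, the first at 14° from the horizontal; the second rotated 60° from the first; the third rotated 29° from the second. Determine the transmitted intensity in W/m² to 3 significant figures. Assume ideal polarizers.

Unpolarized light through the first polarizer → I₁ = 1140 W/m²/2 = 570 W/m², polarized at 14°.
I₂ = I₁ · cos²(60°) = 570 · 0.25 = 142.5 W/m².
I₃ = I₂ · cos²(29°) = 142.5 · 0.765 = 109 W/m².

I ≈ 109 W/m²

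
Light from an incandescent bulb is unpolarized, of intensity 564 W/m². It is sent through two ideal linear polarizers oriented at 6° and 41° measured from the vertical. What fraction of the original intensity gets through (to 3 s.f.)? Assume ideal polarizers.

Unpolarized light through the first polarizer → I₁ = 564 W/m²/2 = 282 W/m², polarized at 6°.
I₂ = I₁ · cos²(35°) = 282 · 0.671 = 189.2 W/m².
Transmitted fraction = 0.3355.

I/I₀ ≈ 0.336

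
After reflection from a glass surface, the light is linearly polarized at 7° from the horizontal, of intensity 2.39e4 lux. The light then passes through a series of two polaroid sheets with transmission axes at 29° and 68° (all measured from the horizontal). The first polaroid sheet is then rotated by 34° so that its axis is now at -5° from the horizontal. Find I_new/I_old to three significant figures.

I_new/I_old ≈ 0.158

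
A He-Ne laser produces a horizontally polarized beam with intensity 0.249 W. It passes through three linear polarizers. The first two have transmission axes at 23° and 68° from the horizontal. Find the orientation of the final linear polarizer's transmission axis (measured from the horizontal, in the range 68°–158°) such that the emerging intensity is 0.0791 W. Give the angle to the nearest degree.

By Malus's law, I₁ = I₀ cos²(23° − 0°) = I₀ cos²(23°) = 0.8473 I₀.
I₂ = I₁ cos²(68° − 23°) = 0.8473 I₀ · cos²(45°) = 0.4237 I₀.
Target fraction: 0.0791 / 0.249 W = 0.3177 of I₀.
Need I₃/I₀ = 0.3177, so cos²(θ − 68°) = 0.3177 / 0.4237 = 0.7498.
θ − 68° = arccos(√0.7498) = 30.0°, giving θ ≈ 68 + 30.0 = 98.0°.

θ ≈ 98°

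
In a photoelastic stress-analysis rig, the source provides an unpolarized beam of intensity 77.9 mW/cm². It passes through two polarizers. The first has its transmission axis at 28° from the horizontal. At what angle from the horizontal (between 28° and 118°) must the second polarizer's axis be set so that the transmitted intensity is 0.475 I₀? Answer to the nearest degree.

θ ≈ 41°

Unpolarized light through the first polarizer → I₁ = ½ I₀, now polarized at 28°.
Need I₂/I₀ = 0.475, so cos²(θ − 28°) = 0.475 / 0.5 = 0.95.
θ − 28° = arccos(√0.95) = 12.9°, giving θ ≈ 28 + 12.9 = 40.9°.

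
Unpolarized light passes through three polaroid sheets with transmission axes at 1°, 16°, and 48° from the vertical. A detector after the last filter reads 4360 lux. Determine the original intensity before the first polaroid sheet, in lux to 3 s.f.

Unpolarized light through the first polarizer → I₁ = ½ I₀, now polarized at 1°.
I₂ = I₁ cos²(16° − 1°) = 0.5 I₀ · cos²(15°) = 0.4665 I₀.
I₃ = I₂ cos²(48° − 16°) = 0.4665 I₀ · cos²(32°) = 0.3355 I₀.
So 4360 lux = 0.3355 I₀, giving I₀ = 4360/0.3355 = 1.3e+04 lux.

I₀ ≈ 1.30e4 lux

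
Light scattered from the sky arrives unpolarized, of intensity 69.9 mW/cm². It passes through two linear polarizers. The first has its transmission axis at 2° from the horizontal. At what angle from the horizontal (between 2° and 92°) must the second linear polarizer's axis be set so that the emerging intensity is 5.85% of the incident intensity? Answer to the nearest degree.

θ ≈ 72°

Unpolarized light through the first polarizer → I₁ = ½ I₀, now polarized at 2°.
Need I₂/I₀ = 0.0585, so cos²(θ − 2°) = 0.0585 / 0.5 = 0.117.
θ − 2° = arccos(√0.117) = 70.0°, giving θ ≈ 2 + 70.0 = 72.0°.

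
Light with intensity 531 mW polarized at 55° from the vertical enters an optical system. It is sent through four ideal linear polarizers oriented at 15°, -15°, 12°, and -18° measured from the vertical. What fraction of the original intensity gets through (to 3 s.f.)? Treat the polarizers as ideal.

I/I₀ ≈ 0.262

I₁ = 531 mW · cos²(40°) = 311.6 mW.
I₂ = I₁ · cos²(30°) = 311.6 · 0.75 = 233.7 mW.
I₃ = I₂ · cos²(27°) = 233.7 · 0.7939 = 185.5 mW.
I₄ = I₃ · cos²(30°) = 185.5 · 0.75 = 139.2 mW.
Transmitted fraction = 0.2621.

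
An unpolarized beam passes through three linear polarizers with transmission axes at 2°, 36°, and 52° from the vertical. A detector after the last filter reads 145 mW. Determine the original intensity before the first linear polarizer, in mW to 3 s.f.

Unpolarized light through the first polarizer → I₁ = ½ I₀, now polarized at 2°.
I₂ = I₁ cos²(36° − 2°) = 0.5 I₀ · cos²(34°) = 0.3437 I₀.
I₃ = I₂ cos²(52° − 36°) = 0.3437 I₀ · cos²(16°) = 0.3175 I₀.
So 145 mW = 0.3175 I₀, giving I₀ = 145/0.3175 = 456.6 mW.

I₀ ≈ 457 mW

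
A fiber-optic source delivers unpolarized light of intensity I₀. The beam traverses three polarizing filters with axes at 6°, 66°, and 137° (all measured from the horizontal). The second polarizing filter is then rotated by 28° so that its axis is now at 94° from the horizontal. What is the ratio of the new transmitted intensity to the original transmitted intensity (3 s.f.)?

I_new/I_old ≈ 0.0246

Before rotation:
Unpolarized light through the first polarizer → I₁ = ½ I₀, now polarized at 6°.
I₂ = I₁ cos²(66° − 6°) = 0.5 I₀ · cos²(60°) = 0.125 I₀.
I₃ = I₂ cos²(137° − 66°) = 0.125 I₀ · cos²(71°) = 0.01325 I₀.
After rotation:
Unpolarized light through the first polarizer → I₁ = ½ I₀, now polarized at 6°.
I₂ = I₁ cos²(94° − 6°) = 0.5 I₀ · cos²(88°) = 0.000609 I₀.
I₃ = I₂ cos²(137° − 94°) = 0.000609 I₀ · cos²(43°) = 0.0003257 I₀.
Ratio = 0.0003257 / 0.01325 = 0.02458.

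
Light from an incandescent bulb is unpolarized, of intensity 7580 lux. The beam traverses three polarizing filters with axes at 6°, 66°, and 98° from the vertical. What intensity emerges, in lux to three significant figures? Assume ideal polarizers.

Unpolarized light through the first polarizer → I₁ = 7580 lux/2 = 3790 lux, polarized at 6°.
I₂ = I₁ · cos²(60°) = 3790 · 0.25 = 947.5 lux.
I₃ = I₂ · cos²(32°) = 947.5 · 0.7192 = 681.4 lux.

I ≈ 681 lux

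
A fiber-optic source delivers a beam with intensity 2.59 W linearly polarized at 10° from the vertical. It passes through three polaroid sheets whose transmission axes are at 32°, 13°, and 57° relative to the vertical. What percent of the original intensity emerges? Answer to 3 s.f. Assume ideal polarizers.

I₁ = 2.59 W · cos²(22°) = 2.227 W.
I₂ = I₁ · cos²(19°) = 2.227 · 0.894 = 1.991 W.
I₃ = I₂ · cos²(44°) = 1.991 · 0.5174 = 1.03 W.
That is 39.77% of the incident intensity.

≈ 39.8%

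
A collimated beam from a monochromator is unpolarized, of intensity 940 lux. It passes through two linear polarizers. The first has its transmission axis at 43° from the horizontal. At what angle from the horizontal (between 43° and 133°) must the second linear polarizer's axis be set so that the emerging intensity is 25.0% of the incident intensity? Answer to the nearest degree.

θ ≈ 88°

Unpolarized light through the first polarizer → I₁ = ½ I₀, now polarized at 43°.
Need I₂/I₀ = 0.25, so cos²(θ − 43°) = 0.25 / 0.5 = 0.5.
θ − 43° = arccos(√0.5) = 45.0°, giving θ ≈ 43 + 45.0 = 88.0°.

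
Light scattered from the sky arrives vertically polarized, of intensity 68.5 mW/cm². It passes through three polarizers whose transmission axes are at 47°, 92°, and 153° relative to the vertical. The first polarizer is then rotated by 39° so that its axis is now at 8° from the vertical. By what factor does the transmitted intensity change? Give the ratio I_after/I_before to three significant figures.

I_new/I_old ≈ 0.0461

Before rotation:
I₁ = I₀ cos²(47° − 0°) = I₀ cos²(47°) = 0.4651 I₀.
I₂ = I₁ cos²(92° − 47°) = 0.4651 I₀ · cos²(45°) = 0.2326 I₀.
I₃ = I₂ cos²(153° − 92°) = 0.2326 I₀ · cos²(61°) = 0.05466 I₀.
After rotation:
I₁ = I₀ cos²(8° − 0°) = I₀ cos²(8°) = 0.9806 I₀.
I₂ = I₁ cos²(92° − 8°) = 0.9806 I₀ · cos²(84°) = 0.01071 I₀.
I₃ = I₂ cos²(153° − 92°) = 0.01071 I₀ · cos²(61°) = 0.002518 I₀.
Ratio = 0.002518 / 0.05466 = 0.04607.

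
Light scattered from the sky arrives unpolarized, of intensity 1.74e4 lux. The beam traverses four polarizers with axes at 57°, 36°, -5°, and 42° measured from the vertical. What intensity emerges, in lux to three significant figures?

Unpolarized light through the first polarizer → I₁ = 1.74e4 lux/2 = 8700 lux, polarized at 57°.
I₂ = I₁ · cos²(21°) = 8700 · 0.8716 = 7583 lux.
I₃ = I₂ · cos²(41°) = 7583 · 0.5696 = 4319 lux.
I₄ = I₃ · cos²(47°) = 4319 · 0.4651 = 2009 lux.

I ≈ 2010 lux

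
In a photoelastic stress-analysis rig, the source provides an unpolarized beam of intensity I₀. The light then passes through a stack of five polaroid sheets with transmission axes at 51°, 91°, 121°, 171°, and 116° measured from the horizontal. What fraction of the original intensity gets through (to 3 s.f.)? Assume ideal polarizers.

≈ 0.0299 I₀

Unpolarized light through the first polarizer → I₁ = ½ I₀, now polarized at 51°.
I₂ = I₁ cos²(91° − 51°) = 0.5 I₀ · cos²(40°) = 0.2934 I₀.
I₃ = I₂ cos²(121° − 91°) = 0.2934 I₀ · cos²(30°) = 0.2201 I₀.
I₄ = I₃ cos²(171° − 121°) = 0.2201 I₀ · cos²(50°) = 0.09092 I₀.
I₅ = I₄ cos²(116° − 171°) = 0.09092 I₀ · cos²(55°) = 0.02991 I₀.
Transmitted fraction = 0.02991.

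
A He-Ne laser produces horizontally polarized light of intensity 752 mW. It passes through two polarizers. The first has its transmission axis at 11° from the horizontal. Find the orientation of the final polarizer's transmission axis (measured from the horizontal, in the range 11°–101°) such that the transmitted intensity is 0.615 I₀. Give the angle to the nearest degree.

θ ≈ 48°

I₁ = I₀ cos²(11° − 0°) = I₀ cos²(11°) = 0.9636 I₀.
Need I₂/I₀ = 0.615, so cos²(θ − 11°) = 0.615 / 0.9636 = 0.6382.
θ − 11° = arccos(√0.6382) = 37.0°, giving θ ≈ 11 + 37.0 = 48.0°.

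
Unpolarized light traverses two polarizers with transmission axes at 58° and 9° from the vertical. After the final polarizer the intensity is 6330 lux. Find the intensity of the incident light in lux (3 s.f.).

Unpolarized light through the first polarizer → I₁ = ½ I₀, now polarized at 58°.
I₂ = I₁ cos²(9° − 58°) = 0.5 I₀ · cos²(49°) = 0.2152 I₀.
So 6330 lux = 0.2152 I₀, giving I₀ = 6330/0.2152 = 2.941e+04 lux.

I₀ ≈ 2.94e4 lux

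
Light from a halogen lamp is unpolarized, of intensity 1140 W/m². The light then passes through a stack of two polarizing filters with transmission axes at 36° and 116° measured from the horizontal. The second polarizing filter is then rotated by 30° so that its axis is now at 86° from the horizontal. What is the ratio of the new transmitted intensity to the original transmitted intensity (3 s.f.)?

I_new/I_old ≈ 13.7

Before rotation:
Unpolarized light through the first polarizer → I₁ = ½ I₀, now polarized at 36°.
I₂ = I₁ cos²(116° − 36°) = 0.5 I₀ · cos²(80°) = 0.01508 I₀.
After rotation:
Unpolarized light through the first polarizer → I₁ = ½ I₀, now polarized at 36°.
I₂ = I₁ cos²(86° − 36°) = 0.5 I₀ · cos²(50°) = 0.2066 I₀.
Ratio = 0.2066 / 0.01508 = 13.7.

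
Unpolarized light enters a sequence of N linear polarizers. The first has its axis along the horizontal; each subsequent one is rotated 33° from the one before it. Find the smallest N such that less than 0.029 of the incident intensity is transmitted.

First polarizer halves the unpolarized light: factor 1/2.
Each further stage multiplies by cos²(33°) = 0.7034.
After N polarizers: T = 0.5·0.7034^(N−1). Require T < 0.029 ⇒ N−1 > ln(0.029/0.5)/ln(0.7034) = 8.09, so N−1 ≥ 9 and N = 10.
Check: N=10 gives T = 0.02107 < 0.029; N=9 gives T = 0.02995.

N = 10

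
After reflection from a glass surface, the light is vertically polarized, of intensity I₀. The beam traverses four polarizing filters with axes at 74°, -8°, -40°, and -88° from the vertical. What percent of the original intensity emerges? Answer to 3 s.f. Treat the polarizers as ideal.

≈ 0.0474%

By Malus's law, I₁ = I₀ cos²(74° − 0°) = I₀ cos²(74°) = 0.07598 I₀.
I₂ = I₁ cos²(-8° − 74°) = 0.07598 I₀ · cos²(82°) = 0.001472 I₀.
I₃ = I₂ cos²(-40° + 8°) = 0.001472 I₀ · cos²(32°) = 0.001058 I₀.
I₄ = I₃ cos²(-88° + 40°) = 0.001058 I₀ · cos²(48°) = 0.0004739 I₀.
That is 0.04739% of the incident intensity.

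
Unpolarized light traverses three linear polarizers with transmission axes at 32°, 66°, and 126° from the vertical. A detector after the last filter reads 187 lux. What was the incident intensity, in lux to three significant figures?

Unpolarized light through the first polarizer → I₁ = ½ I₀, now polarized at 32°.
I₂ = I₁ cos²(66° − 32°) = 0.5 I₀ · cos²(34°) = 0.3437 I₀.
I₃ = I₂ cos²(126° − 66°) = 0.3437 I₀ · cos²(60°) = 0.08591 I₀.
So 187 lux = 0.08591 I₀, giving I₀ = 187/0.08591 = 2177 lux.

I₀ ≈ 2180 lux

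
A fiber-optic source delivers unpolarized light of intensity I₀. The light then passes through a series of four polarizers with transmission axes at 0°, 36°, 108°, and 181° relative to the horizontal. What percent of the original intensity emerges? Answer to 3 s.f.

≈ 0.267%

Unpolarized light through the first polarizer → I₁ = ½ I₀, now polarized at 0°.
I₂ = I₁ cos²(36° − 0°) = 0.5 I₀ · cos²(36°) = 0.3273 I₀.
I₃ = I₂ cos²(108° − 36°) = 0.3273 I₀ · cos²(72°) = 0.03125 I₀.
I₄ = I₃ cos²(181° − 108°) = 0.03125 I₀ · cos²(73°) = 0.002671 I₀.
That is 0.2671% of the incident intensity.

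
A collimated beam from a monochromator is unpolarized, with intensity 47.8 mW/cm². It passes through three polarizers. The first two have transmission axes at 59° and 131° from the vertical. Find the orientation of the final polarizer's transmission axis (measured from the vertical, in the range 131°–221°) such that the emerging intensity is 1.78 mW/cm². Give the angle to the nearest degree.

θ ≈ 159°

Unpolarized light through the first polarizer → I₁ = ½ I₀, now polarized at 59°.
I₂ = I₁ cos²(131° − 59°) = 0.5 I₀ · cos²(72°) = 0.04775 I₀.
Target fraction: 1.78 / 47.8 mW/cm² = 0.03724 of I₀.
Need I₃/I₀ = 0.03724, so cos²(θ − 131°) = 0.03724 / 0.04775 = 0.7799.
θ − 131° = arccos(√0.7799) = 28.0°, giving θ ≈ 131 + 28.0 = 159.0°.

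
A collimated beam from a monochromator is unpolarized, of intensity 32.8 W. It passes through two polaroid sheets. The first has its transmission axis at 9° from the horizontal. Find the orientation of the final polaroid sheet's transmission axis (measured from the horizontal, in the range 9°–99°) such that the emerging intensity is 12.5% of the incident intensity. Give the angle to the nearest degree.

θ ≈ 69°

Unpolarized light through the first polarizer → I₁ = ½ I₀, now polarized at 9°.
Need I₂/I₀ = 0.125, so cos²(θ − 9°) = 0.125 / 0.5 = 0.25.
θ − 9° = arccos(√0.25) = 60.0°, giving θ ≈ 9 + 60.0 = 69.0°.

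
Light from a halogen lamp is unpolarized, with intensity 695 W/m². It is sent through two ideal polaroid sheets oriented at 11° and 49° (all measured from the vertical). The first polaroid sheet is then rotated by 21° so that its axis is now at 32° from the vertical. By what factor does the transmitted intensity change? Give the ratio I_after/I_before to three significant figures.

I_new/I_old ≈ 1.47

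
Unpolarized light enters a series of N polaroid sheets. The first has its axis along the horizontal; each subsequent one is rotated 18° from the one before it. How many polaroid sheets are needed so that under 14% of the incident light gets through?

N = 14

First polarizer halves the unpolarized light: factor 1/2.
Each further stage multiplies by cos²(18°) = 0.9045.
After N polarizers: T = 0.5·0.9045^(N−1). Require T < 0.14 ⇒ N−1 > ln(0.14/0.5)/ln(0.9045) = 12.68, so N−1 ≥ 13 and N = 14.
Check: N=14 gives T = 0.1356 < 0.14; N=13 gives T = 0.1499.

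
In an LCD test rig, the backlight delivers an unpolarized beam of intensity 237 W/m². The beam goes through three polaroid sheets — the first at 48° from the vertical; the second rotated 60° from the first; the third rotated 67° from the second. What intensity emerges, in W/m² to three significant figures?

I ≈ 4.52 W/m²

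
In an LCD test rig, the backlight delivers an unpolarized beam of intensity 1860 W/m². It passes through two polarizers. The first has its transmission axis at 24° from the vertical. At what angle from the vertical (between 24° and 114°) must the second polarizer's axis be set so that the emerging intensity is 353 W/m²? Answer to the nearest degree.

Unpolarized light through the first polarizer → I₁ = ½ I₀, now polarized at 24°.
Target fraction: 353 / 1860 W/m² = 0.1898 of I₀.
Need I₂/I₀ = 0.1898, so cos²(θ − 24°) = 0.1898 / 0.5 = 0.3796.
θ − 24° = arccos(√0.3796) = 52.0°, giving θ ≈ 24 + 52.0 = 76.0°.

θ ≈ 76°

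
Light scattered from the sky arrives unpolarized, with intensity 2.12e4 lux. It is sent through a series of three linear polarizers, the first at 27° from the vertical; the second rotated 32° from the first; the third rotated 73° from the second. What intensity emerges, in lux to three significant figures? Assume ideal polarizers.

Unpolarized light through the first polarizer → I₁ = 2.12e4 lux/2 = 1.06e+04 lux, polarized at 27°.
I₂ = I₁ · cos²(32°) = 1.06e+04 · 0.7192 = 7623 lux.
I₃ = I₂ · cos²(73°) = 7623 · 0.08548 = 651.7 lux.

I ≈ 652 lux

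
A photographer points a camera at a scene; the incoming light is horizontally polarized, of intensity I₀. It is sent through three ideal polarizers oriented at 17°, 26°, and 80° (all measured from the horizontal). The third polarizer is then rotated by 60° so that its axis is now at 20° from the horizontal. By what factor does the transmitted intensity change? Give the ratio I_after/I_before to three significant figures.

Before rotation:
I₁ = I₀ cos²(17° − 0°) = I₀ cos²(17°) = 0.9145 I₀.
I₂ = I₁ cos²(26° − 17°) = 0.9145 I₀ · cos²(9°) = 0.8921 I₀.
I₃ = I₂ cos²(80° − 26°) = 0.8921 I₀ · cos²(54°) = 0.3082 I₀.
After rotation:
I₁ = I₀ cos²(17° − 0°) = I₀ cos²(17°) = 0.9145 I₀.
I₂ = I₁ cos²(26° − 17°) = 0.9145 I₀ · cos²(9°) = 0.8921 I₀.
I₃ = I₂ cos²(20° − 26°) = 0.8921 I₀ · cos²(6°) = 0.8824 I₀.
Ratio = 0.8824 / 0.3082 = 2.863.

I_new/I_old ≈ 2.86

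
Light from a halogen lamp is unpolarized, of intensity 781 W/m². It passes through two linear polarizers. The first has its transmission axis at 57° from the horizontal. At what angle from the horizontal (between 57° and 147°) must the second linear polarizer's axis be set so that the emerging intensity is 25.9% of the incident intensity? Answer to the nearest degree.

θ ≈ 101°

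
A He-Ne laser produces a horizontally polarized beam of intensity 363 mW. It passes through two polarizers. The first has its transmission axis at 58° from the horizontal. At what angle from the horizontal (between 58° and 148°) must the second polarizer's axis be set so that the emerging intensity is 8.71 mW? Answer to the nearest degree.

θ ≈ 131°

I₁ = I₀ cos²(58° − 0°) = I₀ cos²(58°) = 0.2808 I₀.
Target fraction: 8.71 / 363 mW = 0.02399 of I₀.
Need I₂/I₀ = 0.02399, so cos²(θ − 58°) = 0.02399 / 0.2808 = 0.08545.
θ − 58° = arccos(√0.08545) = 73.0°, giving θ ≈ 58 + 73.0 = 131.0°.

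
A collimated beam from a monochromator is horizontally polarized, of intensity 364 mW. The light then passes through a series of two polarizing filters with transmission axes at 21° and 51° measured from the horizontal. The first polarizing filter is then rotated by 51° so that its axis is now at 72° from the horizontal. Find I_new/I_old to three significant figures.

Before rotation:
I₁ = I₀ cos²(21° − 0°) = I₀ cos²(21°) = 0.8716 I₀.
I₂ = I₁ cos²(51° − 21°) = 0.8716 I₀ · cos²(30°) = 0.6537 I₀.
After rotation:
I₁ = I₀ cos²(72° − 0°) = I₀ cos²(72°) = 0.09549 I₀.
I₂ = I₁ cos²(51° − 72°) = 0.09549 I₀ · cos²(21°) = 0.08323 I₀.
Ratio = 0.08323 / 0.6537 = 0.1273.

I_new/I_old ≈ 0.127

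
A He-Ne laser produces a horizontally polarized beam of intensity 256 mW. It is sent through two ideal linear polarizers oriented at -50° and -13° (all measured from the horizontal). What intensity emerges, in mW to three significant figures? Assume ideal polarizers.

I₁ = 256 mW · cos²(50°) = 105.8 mW.
I₂ = I₁ · cos²(37°) = 105.8 · 0.6378 = 67.46 mW.

I ≈ 67.5 mW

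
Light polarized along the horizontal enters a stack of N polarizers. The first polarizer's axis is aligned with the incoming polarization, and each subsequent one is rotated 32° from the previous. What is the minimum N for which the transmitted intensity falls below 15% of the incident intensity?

N = 7

First polarizer is aligned with the polarization: full transmission.
Each further stage multiplies by cos²(32°) = 0.7192.
After N polarizers: T = 0.7192^(N−1). Require T < 0.15 ⇒ N−1 > ln(0.15)/ln(0.7192) = 5.76, so N−1 ≥ 6 and N = 7.
Check: N=7 gives T = 0.1384 < 0.15; N=6 gives T = 0.1924.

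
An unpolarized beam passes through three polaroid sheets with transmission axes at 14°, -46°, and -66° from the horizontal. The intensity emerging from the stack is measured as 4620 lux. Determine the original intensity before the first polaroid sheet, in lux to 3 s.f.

I₀ ≈ 4.19e4 lux

Unpolarized light through the first polarizer → I₁ = ½ I₀, now polarized at 14°.
I₂ = I₁ cos²(-46° − 14°) = 0.5 I₀ · cos²(60°) = 0.125 I₀.
I₃ = I₂ cos²(-66° + 46°) = 0.125 I₀ · cos²(20°) = 0.1104 I₀.
So 4620 lux = 0.1104 I₀, giving I₀ = 4620/0.1104 = 4.186e+04 lux.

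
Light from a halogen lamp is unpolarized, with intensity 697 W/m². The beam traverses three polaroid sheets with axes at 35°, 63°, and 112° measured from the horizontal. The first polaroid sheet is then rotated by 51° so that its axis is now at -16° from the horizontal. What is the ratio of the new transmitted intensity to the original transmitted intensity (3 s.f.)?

I_new/I_old ≈ 0.0467

Before rotation:
Unpolarized light through the first polarizer → I₁ = ½ I₀, now polarized at 35°.
I₂ = I₁ cos²(63° − 35°) = 0.5 I₀ · cos²(28°) = 0.3898 I₀.
I₃ = I₂ cos²(112° − 63°) = 0.3898 I₀ · cos²(49°) = 0.1678 I₀.
After rotation:
Unpolarized light through the first polarizer → I₁ = ½ I₀, now polarized at -16°.
I₂ = I₁ cos²(63° + 16°) = 0.5 I₀ · cos²(79°) = 0.0182 I₀.
I₃ = I₂ cos²(112° − 63°) = 0.0182 I₀ · cos²(49°) = 0.007835 I₀.
Ratio = 0.007835 / 0.1678 = 0.0467.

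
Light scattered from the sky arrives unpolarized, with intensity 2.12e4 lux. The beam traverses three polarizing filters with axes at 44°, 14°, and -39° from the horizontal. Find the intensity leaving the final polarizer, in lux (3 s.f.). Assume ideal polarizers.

I ≈ 2880 lux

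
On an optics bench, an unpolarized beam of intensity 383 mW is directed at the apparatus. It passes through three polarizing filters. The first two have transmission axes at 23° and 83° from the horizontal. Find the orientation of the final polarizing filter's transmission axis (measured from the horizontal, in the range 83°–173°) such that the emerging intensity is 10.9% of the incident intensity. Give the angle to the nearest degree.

Unpolarized light through the first polarizer → I₁ = ½ I₀, now polarized at 23°.
I₂ = I₁ cos²(83° − 23°) = 0.5 I₀ · cos²(60°) = 0.125 I₀.
Need I₃/I₀ = 0.109, so cos²(θ − 83°) = 0.109 / 0.125 = 0.872.
θ − 83° = arccos(√0.872) = 21.0°, giving θ ≈ 83 + 21.0 = 104.0°.

θ ≈ 104°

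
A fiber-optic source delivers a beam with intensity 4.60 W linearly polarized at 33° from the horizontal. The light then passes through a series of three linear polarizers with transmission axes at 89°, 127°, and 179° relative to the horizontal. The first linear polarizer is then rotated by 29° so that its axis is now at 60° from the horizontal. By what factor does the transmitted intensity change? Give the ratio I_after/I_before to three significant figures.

I_new/I_old ≈ 0.624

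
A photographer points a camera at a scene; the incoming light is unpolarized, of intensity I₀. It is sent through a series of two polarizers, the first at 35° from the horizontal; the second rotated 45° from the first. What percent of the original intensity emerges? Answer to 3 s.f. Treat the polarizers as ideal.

≈ 25.0%

Unpolarized light through the first polarizer → I₁ = ½ I₀, now polarized at 35°.
I₂ = I₁ cos²(45°) = 0.5 · 0.5 I₀ = 0.25 I₀.
That is 25% of the incident intensity.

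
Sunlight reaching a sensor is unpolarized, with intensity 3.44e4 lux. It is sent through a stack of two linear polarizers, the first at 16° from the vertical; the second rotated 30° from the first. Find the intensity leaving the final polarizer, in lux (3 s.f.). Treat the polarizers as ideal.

I ≈ 1.29e4 lux

Unpolarized light through the first polarizer → I₁ = 3.44e4 lux/2 = 1.72e+04 lux, polarized at 16°.
I₂ = I₁ · cos²(30°) = 1.72e+04 · 0.75 = 1.29e+04 lux.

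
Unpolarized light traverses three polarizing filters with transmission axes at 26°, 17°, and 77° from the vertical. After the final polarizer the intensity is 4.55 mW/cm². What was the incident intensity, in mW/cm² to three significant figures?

Unpolarized light through the first polarizer → I₁ = ½ I₀, now polarized at 26°.
I₂ = I₁ cos²(17° − 26°) = 0.5 I₀ · cos²(9°) = 0.4878 I₀.
I₃ = I₂ cos²(77° − 17°) = 0.4878 I₀ · cos²(60°) = 0.1219 I₀.
So 4.55 mW/cm² = 0.1219 I₀, giving I₀ = 4.55/0.1219 = 37.31 mW/cm².

I₀ ≈ 37.3 mW/cm²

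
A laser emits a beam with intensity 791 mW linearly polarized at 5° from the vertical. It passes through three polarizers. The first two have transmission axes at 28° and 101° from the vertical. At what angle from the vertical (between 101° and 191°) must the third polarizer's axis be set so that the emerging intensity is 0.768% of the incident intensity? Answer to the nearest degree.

I₁ = I₀ cos²(28° − 5°) = I₀ cos²(23°) = 0.8473 I₀.
I₂ = I₁ cos²(101° − 28°) = 0.8473 I₀ · cos²(73°) = 0.07243 I₀.
Need I₃/I₀ = 0.00768, so cos²(θ − 101°) = 0.00768 / 0.07243 = 0.106.
θ − 101° = arccos(√0.106) = 71.0°, giving θ ≈ 101 + 71.0 = 172.0°.

θ ≈ 172°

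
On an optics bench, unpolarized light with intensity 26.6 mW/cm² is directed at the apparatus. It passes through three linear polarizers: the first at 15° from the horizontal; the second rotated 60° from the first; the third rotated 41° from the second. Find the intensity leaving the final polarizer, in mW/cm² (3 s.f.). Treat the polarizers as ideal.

Unpolarized light through the first polarizer → I₁ = 26.6 mW/cm²/2 = 13.3 mW/cm², polarized at 15°.
I₂ = I₁ · cos²(60°) = 13.3 · 0.25 = 3.325 mW/cm².
I₃ = I₂ · cos²(41°) = 3.325 · 0.5696 = 1.894 mW/cm².

I ≈ 1.89 mW/cm²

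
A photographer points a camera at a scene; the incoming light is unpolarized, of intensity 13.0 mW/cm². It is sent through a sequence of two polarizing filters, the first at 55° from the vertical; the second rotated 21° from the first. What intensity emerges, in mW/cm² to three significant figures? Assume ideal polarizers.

I ≈ 5.67 mW/cm²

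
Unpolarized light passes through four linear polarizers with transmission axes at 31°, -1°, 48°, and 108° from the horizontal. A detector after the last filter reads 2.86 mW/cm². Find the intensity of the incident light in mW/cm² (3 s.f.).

Unpolarized light through the first polarizer → I₁ = ½ I₀, now polarized at 31°.
I₂ = I₁ cos²(-1° − 31°) = 0.5 I₀ · cos²(32°) = 0.3596 I₀.
I₃ = I₂ cos²(48° + 1°) = 0.3596 I₀ · cos²(49°) = 0.1548 I₀.
I₄ = I₃ cos²(108° − 48°) = 0.1548 I₀ · cos²(60°) = 0.03869 I₀.
So 2.86 mW/cm² = 0.03869 I₀, giving I₀ = 2.86/0.03869 = 73.91 mW/cm².

I₀ ≈ 73.9 mW/cm²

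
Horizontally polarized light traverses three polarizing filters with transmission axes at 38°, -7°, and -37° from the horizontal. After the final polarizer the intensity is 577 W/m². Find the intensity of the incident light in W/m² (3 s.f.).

I₁ = I₀ cos²(38° − 0°) = I₀ cos²(38°) = 0.621 I₀.
I₂ = I₁ cos²(-7° − 38°) = 0.621 I₀ · cos²(45°) = 0.3105 I₀.
I₃ = I₂ cos²(-37° + 7°) = 0.3105 I₀ · cos²(30°) = 0.2329 I₀.
So 577 W/m² = 0.2329 I₀, giving I₀ = 577/0.2329 = 2478 W/m².

I₀ ≈ 2480 W/m²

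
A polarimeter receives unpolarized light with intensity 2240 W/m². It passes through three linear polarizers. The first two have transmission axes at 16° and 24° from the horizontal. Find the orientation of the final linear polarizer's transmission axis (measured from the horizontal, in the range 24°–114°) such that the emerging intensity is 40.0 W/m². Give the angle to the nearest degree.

θ ≈ 103°

Unpolarized light through the first polarizer → I₁ = ½ I₀, now polarized at 16°.
I₂ = I₁ cos²(24° − 16°) = 0.5 I₀ · cos²(8°) = 0.4903 I₀.
Target fraction: 40.0 / 2240 W/m² = 0.01786 of I₀.
Need I₃/I₀ = 0.01786, so cos²(θ − 24°) = 0.01786 / 0.4903 = 0.03642.
θ − 24° = arccos(√0.03642) = 79.0°, giving θ ≈ 24 + 79.0 = 103.0°.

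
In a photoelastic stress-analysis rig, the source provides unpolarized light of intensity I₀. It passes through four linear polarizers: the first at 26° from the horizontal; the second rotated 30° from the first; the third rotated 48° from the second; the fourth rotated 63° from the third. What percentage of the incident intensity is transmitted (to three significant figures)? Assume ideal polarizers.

≈ 3.46%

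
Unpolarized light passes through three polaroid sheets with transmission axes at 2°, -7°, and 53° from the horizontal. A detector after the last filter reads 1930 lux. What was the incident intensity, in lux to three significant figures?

I₀ ≈ 1.58e4 lux

Unpolarized light through the first polarizer → I₁ = ½ I₀, now polarized at 2°.
I₂ = I₁ cos²(-7° − 2°) = 0.5 I₀ · cos²(9°) = 0.4878 I₀.
I₃ = I₂ cos²(53° + 7°) = 0.4878 I₀ · cos²(60°) = 0.1219 I₀.
So 1930 lux = 0.1219 I₀, giving I₀ = 1930/0.1219 = 1.583e+04 lux.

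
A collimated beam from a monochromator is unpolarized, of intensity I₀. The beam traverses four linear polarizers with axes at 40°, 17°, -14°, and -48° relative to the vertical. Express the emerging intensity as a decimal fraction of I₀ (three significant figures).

≈ 0.214 I₀

Unpolarized light through the first polarizer → I₁ = ½ I₀, now polarized at 40°.
I₂ = I₁ cos²(17° − 40°) = 0.5 I₀ · cos²(23°) = 0.4237 I₀.
I₃ = I₂ cos²(-14° − 17°) = 0.4237 I₀ · cos²(31°) = 0.3113 I₀.
I₄ = I₃ cos²(-48° + 14°) = 0.3113 I₀ · cos²(34°) = 0.2139 I₀.
Transmitted fraction = 0.2139.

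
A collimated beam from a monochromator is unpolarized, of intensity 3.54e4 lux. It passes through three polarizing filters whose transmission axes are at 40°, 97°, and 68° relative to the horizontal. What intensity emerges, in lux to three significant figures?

I ≈ 4020 lux

Unpolarized light through the first polarizer → I₁ = 3.54e4 lux/2 = 1.77e+04 lux, polarized at 40°.
I₂ = I₁ · cos²(57°) = 1.77e+04 · 0.2966 = 5250 lux.
I₃ = I₂ · cos²(29°) = 5250 · 0.765 = 4016 lux.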